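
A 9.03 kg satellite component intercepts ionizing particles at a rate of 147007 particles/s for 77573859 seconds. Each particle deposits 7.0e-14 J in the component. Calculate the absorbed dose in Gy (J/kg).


Total energy deposited = rate * time * E_per
  = 147007 * 77573859 * 7.0e-14 = 0.798273 J
Dose = E_total / mass = 0.798273 / 9.03
Dose = 0.08840233 Gy

0.0884 Gy


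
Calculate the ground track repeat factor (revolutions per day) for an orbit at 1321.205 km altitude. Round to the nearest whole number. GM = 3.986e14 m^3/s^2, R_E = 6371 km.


r = 7.692205e+06 m
T = 2*pi*sqrt(r^3/mu) = 6714.0952 s = 111.9016 min
revs/day = 1440 / 111.9016 = 12.8685
Rounded: 13 revolutions per day

13 revolutions per day


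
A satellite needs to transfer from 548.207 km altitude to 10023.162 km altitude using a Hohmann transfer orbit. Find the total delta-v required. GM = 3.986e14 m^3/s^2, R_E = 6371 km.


r1 = 6919.2070 km = 6.919207e+06 m
r2 = 16394.1620 km = 1.6394162e+07 m
dv1 = sqrt(mu/r1)*(sqrt(2*r2/(r1+r2)) - 1) = 1411.1638 m/s
dv2 = sqrt(mu/r2)*(1 - sqrt(2*r1/(r1+r2))) = 1131.9159 m/s
total dv = |dv1| + |dv2| = 1411.1638 + 1131.9159 = 2543.0796 m/s = 2.5431 km/s

2.5431 km/s


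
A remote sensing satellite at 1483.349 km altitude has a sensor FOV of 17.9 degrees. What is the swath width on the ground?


FOV = 17.9 deg = 0.3124139 rad
swath = 2 * alt * tan(FOV/2) = 2 * 1483.349 * tan(0.156207)
swath = 2 * 1483.349 * 0.15749
swath = 467.2253 km

467.2253 km


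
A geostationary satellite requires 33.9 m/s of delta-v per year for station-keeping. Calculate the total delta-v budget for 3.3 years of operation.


dV = rate * years = 33.9 * 3.3
dV = 111.8700 m/s

111.8700 m/s


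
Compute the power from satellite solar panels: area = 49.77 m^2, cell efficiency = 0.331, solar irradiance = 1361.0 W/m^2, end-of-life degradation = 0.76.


P = area * eta * S * degradation
P = 49.77 * 0.331 * 1361.0 * 0.76
P = 17039.9122 W

17039.9122 W


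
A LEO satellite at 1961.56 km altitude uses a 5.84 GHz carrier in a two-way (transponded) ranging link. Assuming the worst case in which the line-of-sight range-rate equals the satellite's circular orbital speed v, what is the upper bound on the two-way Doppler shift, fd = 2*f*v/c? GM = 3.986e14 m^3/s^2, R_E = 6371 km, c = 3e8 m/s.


r = 8.33256e+06 m
v = sqrt(mu/r) = 6916.3892 m/s (worst-case radial velocity)
f = 5.84 GHz = 5.84e+09 Hz
fd = 2*f*v/c = 2*5.84e+09*6916.3892/3.0e+08
fd = 269278.0852 Hz

269278.0852 Hz


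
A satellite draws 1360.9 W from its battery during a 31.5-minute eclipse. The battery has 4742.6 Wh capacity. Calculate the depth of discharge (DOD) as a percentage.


E_used = P * t / 60 = 1360.9 * 31.5 / 60 = 714.4725 Wh
DOD = E_used / E_total * 100 = 714.4725 / 4742.6 * 100
DOD = 15.0650 %

15.0650 %


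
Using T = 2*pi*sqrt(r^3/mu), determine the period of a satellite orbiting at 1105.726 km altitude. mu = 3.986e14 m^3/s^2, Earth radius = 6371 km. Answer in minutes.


r = 7476.7260 km = 7.476726e+06 m
T = 2*pi*sqrt(r^3/mu) = 2*pi*sqrt(4.1795969e+20 / 3.986e14)
T = 6433.9609 s = 107.2327 min

107.2327 minutes


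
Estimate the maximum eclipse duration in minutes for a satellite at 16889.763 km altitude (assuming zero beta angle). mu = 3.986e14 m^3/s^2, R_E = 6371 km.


r = 23260.7630 km
T = 588.4315 min
Eclipse fraction = arcsin(R_E/r)/pi = arcsin(6371.0000/23260.7630)/pi
= arcsin(0.2738947)/pi = 0.08831198
Eclipse duration = 0.08831198 * 588.4315 = 51.9656 min

51.9656 minutes


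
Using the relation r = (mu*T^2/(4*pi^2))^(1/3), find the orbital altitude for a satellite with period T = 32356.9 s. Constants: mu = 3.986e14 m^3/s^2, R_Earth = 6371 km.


T = 32356.9 s
r = (mu*T^2/(4*pi^2))^(1/3) = (3.986e14 * 32356.9^2 / (4*pi^2))^(1/3)
r = 2.1946762e+07 m = 21946.7622 km
alt = r - R_E = 21946.7622 - 6371 = 15575.7622 km

15575.7622 km


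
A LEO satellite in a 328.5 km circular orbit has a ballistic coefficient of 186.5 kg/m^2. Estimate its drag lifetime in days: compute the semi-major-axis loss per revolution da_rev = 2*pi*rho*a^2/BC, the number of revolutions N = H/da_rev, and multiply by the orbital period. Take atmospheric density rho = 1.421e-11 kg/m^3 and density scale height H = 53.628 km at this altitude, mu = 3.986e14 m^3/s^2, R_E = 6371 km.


a = R_E + alt = 6699.5000 km = 6.6995e+06 m
da_rev = 2*pi*rho*a^2/BC = 2*pi*1.421e-11*(6.6995e+06)^2/186.5 = 21.487203 m per revolution
N = H/da_rev = 53628.0000 m / 21.487203 m = 2495.8111 revolutions
P = 2*pi*sqrt(a^3/mu) = 5457.2620 s
lifetime = N*P = 2495.8111 * 5457.2620 = 1.3620295e+07 s = 157.6423 days

157.6423 days


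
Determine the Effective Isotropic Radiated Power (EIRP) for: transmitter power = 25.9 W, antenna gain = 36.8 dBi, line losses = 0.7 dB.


Pt = 25.9 W = 14.1330 dBW
EIRP = Pt_dBW + Gt - losses = 14.1330 + 36.8 - 0.7 = 50.2330 dBW

50.2330 dBW


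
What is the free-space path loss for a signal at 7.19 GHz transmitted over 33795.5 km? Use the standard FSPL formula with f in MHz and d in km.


f = 7.19 GHz = 7190.0000 MHz
d = 33795.5 km
FSPL = 32.44 + 20*log10(7190.0000) + 20*log10(33795.5)
FSPL = 32.44 + 77.1346 + 90.5772
FSPL = 200.1518 dB

200.1518 dB


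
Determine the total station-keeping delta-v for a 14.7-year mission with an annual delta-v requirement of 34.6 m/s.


dV = rate * years = 34.6 * 14.7
dV = 508.6200 m/s

508.6200 m/s


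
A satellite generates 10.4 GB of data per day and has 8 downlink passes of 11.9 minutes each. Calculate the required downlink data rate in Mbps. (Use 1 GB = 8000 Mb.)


total contact time = 8 * 11.9 * 60 = 5712.0000 s
data = 10.4 GB = 83200.0000 Mb
rate = 83200.0000 / 5712.0000 = 14.5658 Mbps

14.5658 Mbps


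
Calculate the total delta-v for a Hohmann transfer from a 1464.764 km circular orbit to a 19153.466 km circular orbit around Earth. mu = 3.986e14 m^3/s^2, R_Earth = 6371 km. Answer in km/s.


r1 = 7835.7640 km = 7.835764e+06 m
r2 = 25524.4660 km = 2.5524466e+07 m
dv1 = sqrt(mu/r1)*(sqrt(2*r2/(r1+r2)) - 1) = 1690.5339 m/s
dv2 = sqrt(mu/r2)*(1 - sqrt(2*r1/(r1+r2))) = 1243.2414 m/s
total dv = |dv1| + |dv2| = 1690.5339 + 1243.2414 = 2933.7753 m/s = 2.9338 km/s

2.9338 km/s


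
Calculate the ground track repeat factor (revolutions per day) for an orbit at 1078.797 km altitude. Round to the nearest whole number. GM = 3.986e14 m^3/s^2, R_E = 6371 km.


r = 7.449797e+06 m
T = 2*pi*sqrt(r^3/mu) = 6399.2324 s = 106.6539 min
revs/day = 1440 / 106.6539 = 13.5016
Rounded: 14 revolutions per day

14 revolutions per day


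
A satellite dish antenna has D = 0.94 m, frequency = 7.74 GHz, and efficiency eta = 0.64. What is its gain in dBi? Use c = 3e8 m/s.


lambda = c/f = 3e8 / 7.74e+09 = 0.03875969 m
G = eta*(pi*D/lambda)^2 = 0.64*(pi*0.94/0.03875969)^2
G = 3715.1370 (linear)
G = 10*log10(3715.1370) = 35.6997 dBi

35.6997 dBi


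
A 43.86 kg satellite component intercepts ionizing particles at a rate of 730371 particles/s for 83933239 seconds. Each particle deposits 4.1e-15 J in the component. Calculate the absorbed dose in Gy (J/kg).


Total energy deposited = rate * time * E_per
  = 730371 * 83933239 * 4.1e-15 = 0.2513399 J
Dose = E_total / mass = 0.2513399 / 43.86
Dose = 0.005730503 Gy

0.0057 Gy


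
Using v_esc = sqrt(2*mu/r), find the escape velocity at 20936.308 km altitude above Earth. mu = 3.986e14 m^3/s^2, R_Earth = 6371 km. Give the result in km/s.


r = 6371.0 + 20936.308 = 27307.3080 km = 2.7307308e+07 m
v_esc = sqrt(2*mu/r) = sqrt(2*3.986e14 / 2.7307308e+07)
v_esc = 5403.1149 m/s = 5.4031 km/s

5.4031 km/s


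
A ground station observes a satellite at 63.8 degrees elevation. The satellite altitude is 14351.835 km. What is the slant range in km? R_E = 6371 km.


h = 14351.835 km, el = 63.8 deg
d = -R_E*sin(el) + sqrt((R_E*sin(el))^2 + 2*R_E*h + h^2)
d = -6371.0000*sin(1.1135) + sqrt((6371.0000*0.8972584)^2 + 2*6371.0000*14351.835 + 14351.835^2)
d = 14814.6131 km

14814.6131 km


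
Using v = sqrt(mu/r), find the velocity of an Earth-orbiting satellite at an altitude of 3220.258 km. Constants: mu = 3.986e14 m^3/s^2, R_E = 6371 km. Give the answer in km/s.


r = R_E + alt = 6371.0 + 3220.258 = 9591.2580 km = 9.591258e+06 m
v = sqrt(mu/r) = sqrt(3.986e14 / 9.591258e+06) = 6446.6020 m/s = 6.4466 km/s

6.4466 km/s


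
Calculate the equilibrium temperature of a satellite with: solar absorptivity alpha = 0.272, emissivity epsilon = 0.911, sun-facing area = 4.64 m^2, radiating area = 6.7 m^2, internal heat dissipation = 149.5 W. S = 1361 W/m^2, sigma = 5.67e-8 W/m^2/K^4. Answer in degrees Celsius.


Numerator = alpha*S*A_sun + Q_int = 0.272*1361*4.64 + 149.5 = 1867.1909 W
Denominator = eps*sigma*A_rad = 0.911*5.67e-8*6.7 = 3.4607979e-07 W/K^4
T^4 = 5.3952612e+09 K^4
T = 271.0211 K = -2.1289 C

-2.1289 degrees Celsius


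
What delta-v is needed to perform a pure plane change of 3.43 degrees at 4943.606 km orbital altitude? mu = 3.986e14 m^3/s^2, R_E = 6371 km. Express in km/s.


r = 11314.6060 km = 1.1314606e+07 m
V = sqrt(mu/r) = 5935.3855 m/s
di = 3.43 deg = 0.05986479 rad
dV = 2*V*sin(di/2) = 2*5935.3855*sin(0.0299324)
dV = 355.2676 m/s = 0.3552676 km/s

0.3553 km/s


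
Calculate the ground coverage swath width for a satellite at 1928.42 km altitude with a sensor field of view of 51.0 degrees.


FOV = 51.0 deg = 0.8901179 rad
swath = 2 * alt * tan(FOV/2) = 2 * 1928.42 * tan(0.445059)
swath = 2 * 1928.42 * 0.4769755
swath = 1839.6183 km

1839.6183 km


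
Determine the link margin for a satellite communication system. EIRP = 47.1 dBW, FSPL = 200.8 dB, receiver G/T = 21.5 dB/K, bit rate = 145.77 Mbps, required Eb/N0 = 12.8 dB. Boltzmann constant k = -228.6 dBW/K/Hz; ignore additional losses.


C/N0 = EIRP - FSPL + G/T - k = 47.1 - 200.8 + 21.5 - (-228.6)
C/N0 = 96.4000 dB-Hz
R_b = 145.77 Mbps = 1.4577e+08 bps -> 10*log10(R_b) = 81.6367 dB-Hz
Eb/N0 = C/N0 - 10*log10(R_b) = 96.4000 - 81.6367 = 14.7633 dB
Margin = Eb/N0 - Eb/N0_req = 14.7633 - 12.8 = 1.9633 dB (link closes)

1.9633 dB


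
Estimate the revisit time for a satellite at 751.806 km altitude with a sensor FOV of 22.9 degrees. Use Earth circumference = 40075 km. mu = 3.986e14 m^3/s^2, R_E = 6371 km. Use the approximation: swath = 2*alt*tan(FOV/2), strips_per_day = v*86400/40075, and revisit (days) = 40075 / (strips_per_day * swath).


swath = 2*751.806*tan(0.1998402) = 304.5471 km
v = sqrt(mu/r) = 7480.7147 m/s = 7.4807 km/s
strips/day = v*86400/40075 = 7.4807*86400/40075 = 16.1281
coverage/day = strips * swath = 16.1281 * 304.5471 = 4911.7671 km
revisit = 40075 / 4911.7671 = 8.1590 days

8.1590 days


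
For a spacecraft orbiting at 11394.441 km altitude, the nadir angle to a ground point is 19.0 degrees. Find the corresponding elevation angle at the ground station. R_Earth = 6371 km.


r = R_E + alt = 17765.4410 km
Law of sines in the satellite / Earth-center / ground-point triangle:
  sin(nadir)/R_E = sin(90 + el)/r  =>  cos(el) = (r/R_E)*sin(nadir)
cos(el) = (17765.4410 / 6371.0000) * sin(19.0 deg) = 0.9078421
el = arccos(0.9078421) = 24.7912 deg
(Earth-central angle = 90 - nadir - el = 46.2088 deg)

24.7912 degrees


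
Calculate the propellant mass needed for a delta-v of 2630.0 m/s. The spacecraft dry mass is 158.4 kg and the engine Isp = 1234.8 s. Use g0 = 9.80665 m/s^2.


ve = Isp * g0 = 1234.8 * 9.80665 = 12109.251420 m/s
mass ratio = exp(dv/ve) = exp(2630.0/12109.251420) = 1.24257932
m_prop = m_dry * (mr - 1) = 158.4 * (1.24257932 - 1)
m_prop = 38.4246 kg

38.4246 kg


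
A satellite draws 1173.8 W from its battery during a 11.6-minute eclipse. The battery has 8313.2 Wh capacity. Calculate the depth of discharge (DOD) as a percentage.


E_used = P * t / 60 = 1173.8 * 11.6 / 60 = 226.9347 Wh
DOD = E_used / E_total * 100 = 226.9347 / 8313.2 * 100
DOD = 2.7298 %

2.7298 %


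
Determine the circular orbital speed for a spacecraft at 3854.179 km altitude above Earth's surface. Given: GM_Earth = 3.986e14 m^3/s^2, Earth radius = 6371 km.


r = R_E + alt = 6371.0 + 3854.179 = 10225.1790 km = 1.0225179e+07 m
v = sqrt(mu/r) = sqrt(3.986e14 / 1.0225179e+07) = 6243.5729 m/s = 6.2436 km/s

6.2436 km/s


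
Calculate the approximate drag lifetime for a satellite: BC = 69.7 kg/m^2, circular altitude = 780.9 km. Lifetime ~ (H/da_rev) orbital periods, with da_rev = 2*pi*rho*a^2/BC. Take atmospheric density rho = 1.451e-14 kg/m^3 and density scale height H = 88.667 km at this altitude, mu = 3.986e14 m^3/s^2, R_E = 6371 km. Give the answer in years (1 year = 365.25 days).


a = R_E + alt = 7151.9000 km = 7.1519e+06 m
da_rev = 2*pi*rho*a^2/BC = 2*pi*1.451e-14*(7.1519e+06)^2/69.7 = 0.0669048143 m per revolution
N = H/da_rev = 88667.0000 m / 0.0669048143 m = 1.3252708e+06 revolutions
P = 2*pi*sqrt(a^3/mu) = 6019.2637 s
lifetime = N*P = 1.3252708e+06 * 6019.2637 = 7.9771547e+09 s = 92328.1798 days
years = 92328.1798 / 365.25 = 252.7808 years

252.7808 years


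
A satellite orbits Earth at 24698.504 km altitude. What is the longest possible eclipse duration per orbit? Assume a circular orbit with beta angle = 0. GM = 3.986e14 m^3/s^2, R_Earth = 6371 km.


r = 31069.5040 km
T = 908.3672 min
Eclipse fraction = arcsin(R_E/r)/pi = arcsin(6371.0000/31069.5040)/pi
= arcsin(0.2050564)/pi = 0.06573777
Eclipse duration = 0.06573777 * 908.3672 = 59.7140 min

59.7140 minutes


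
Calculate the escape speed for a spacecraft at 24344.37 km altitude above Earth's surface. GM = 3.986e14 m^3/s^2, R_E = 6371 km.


r = 6371.0 + 24344.37 = 30715.3700 km = 3.071537e+07 m
v_esc = sqrt(2*mu/r) = sqrt(2*3.986e14 / 3.071537e+07)
v_esc = 5094.5493 m/s = 5.0945 km/s

5.0945 km/s


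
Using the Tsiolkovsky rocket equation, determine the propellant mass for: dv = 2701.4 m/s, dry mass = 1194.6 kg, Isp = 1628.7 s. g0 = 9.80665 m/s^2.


ve = Isp * g0 = 1628.7 * 9.80665 = 15972.090855 m/s
mass ratio = exp(dv/ve) = exp(2701.4/15972.090855) = 1.18427707
m_prop = m_dry * (mr - 1) = 1194.6 * (1.18427707 - 1)
m_prop = 220.1374 kg

220.1374 kg


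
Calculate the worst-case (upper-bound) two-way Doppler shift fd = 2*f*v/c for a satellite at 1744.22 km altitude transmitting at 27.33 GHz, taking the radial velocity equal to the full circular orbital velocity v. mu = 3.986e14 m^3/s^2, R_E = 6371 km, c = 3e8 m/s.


r = 8.11522e+06 m
v = sqrt(mu/r) = 7008.3938 m/s (worst-case radial velocity)
f = 27.33 GHz = 2.733e+10 Hz
fd = 2*f*v/c = 2*2.733e+10*7008.3938/3.0e+08
fd = 1.2769294e+06 Hz

1.2769e+06 Hz


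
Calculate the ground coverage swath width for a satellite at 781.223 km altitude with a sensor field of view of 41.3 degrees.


FOV = 41.3 deg = 0.720821 rad
swath = 2 * alt * tan(FOV/2) = 2 * 781.223 * tan(0.3604105)
swath = 2 * 781.223 * 0.3768716
swath = 588.8415 km

588.8415 km


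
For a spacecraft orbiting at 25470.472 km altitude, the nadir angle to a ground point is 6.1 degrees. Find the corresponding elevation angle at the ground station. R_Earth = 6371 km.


r = R_E + alt = 31841.4720 km
Law of sines in the satellite / Earth-center / ground-point triangle:
  sin(nadir)/R_E = sin(90 + el)/r  =>  cos(el) = (r/R_E)*sin(nadir)
cos(el) = (31841.4720 / 6371.0000) * sin(6.1 deg) = 0.5310947
el = arccos(0.5310947) = 57.9205 deg
(Earth-central angle = 90 - nadir - el = 25.9795 deg)

57.9205 degrees


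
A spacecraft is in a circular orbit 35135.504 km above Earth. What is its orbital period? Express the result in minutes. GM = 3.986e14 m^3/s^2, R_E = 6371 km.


r = 41506.5040 km = 4.1506504e+07 m
T = 2*pi*sqrt(r^3/mu) = 2*pi*sqrt(7.1506985e+22 / 3.986e14)
T = 84156.0715 s = 1402.6012 min

1402.6012 minutes


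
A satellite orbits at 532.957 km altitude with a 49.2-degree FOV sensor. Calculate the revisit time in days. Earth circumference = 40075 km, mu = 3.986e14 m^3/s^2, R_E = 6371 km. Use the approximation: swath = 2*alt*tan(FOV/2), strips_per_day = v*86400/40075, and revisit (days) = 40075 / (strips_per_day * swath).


swath = 2*532.957*tan(0.429351) = 488.0135 km
v = sqrt(mu/r) = 7598.3555 m/s = 7.5984 km/s
strips/day = v*86400/40075 = 7.5984*86400/40075 = 16.3817
coverage/day = strips * swath = 16.3817 * 488.0135 = 7994.5069 km
revisit = 40075 / 7994.5069 = 5.0128 days

5.0128 days


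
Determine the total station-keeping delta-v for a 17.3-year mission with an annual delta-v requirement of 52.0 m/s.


dV = rate * years = 52.0 * 17.3
dV = 899.6000 m/s

899.6000 m/s


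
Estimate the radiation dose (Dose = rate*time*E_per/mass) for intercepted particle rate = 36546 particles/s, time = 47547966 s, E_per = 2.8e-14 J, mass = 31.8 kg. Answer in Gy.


Total energy deposited = rate * time * E_per
  = 36546 * 47547966 * 2.8e-14 = 0.04865526 J
Dose = E_total / mass = 0.04865526 / 31.8
Dose = 0.00153004 Gy

0.0015 Gy


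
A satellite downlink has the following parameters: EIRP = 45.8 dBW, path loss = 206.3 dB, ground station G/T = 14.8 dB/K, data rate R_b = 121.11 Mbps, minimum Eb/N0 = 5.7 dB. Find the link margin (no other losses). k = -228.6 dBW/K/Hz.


C/N0 = EIRP - FSPL + G/T - k = 45.8 - 206.3 + 14.8 - (-228.6)
C/N0 = 82.9000 dB-Hz
R_b = 121.11 Mbps = 1.2111e+08 bps -> 10*log10(R_b) = 80.8318 dB-Hz
Eb/N0 = C/N0 - 10*log10(R_b) = 82.9000 - 80.8318 = 2.0682 dB
Margin = Eb/N0 - Eb/N0_req = 2.0682 - 5.7 = -3.6318 dB (negative margin: link does not close)

-3.6318 dB


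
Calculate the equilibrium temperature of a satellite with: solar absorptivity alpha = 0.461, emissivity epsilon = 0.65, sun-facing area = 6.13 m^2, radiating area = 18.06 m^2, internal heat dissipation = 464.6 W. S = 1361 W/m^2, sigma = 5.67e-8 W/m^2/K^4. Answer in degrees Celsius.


Numerator = alpha*S*A_sun + Q_int = 0.461*1361*6.13 + 464.6 = 4310.6907 W
Denominator = eps*sigma*A_rad = 0.65*5.67e-8*18.06 = 6.656013e-07 W/K^4
T^4 = 6.4763857e+09 K^4
T = 283.6829 K = 10.5329 C

10.5329 degrees Celsius


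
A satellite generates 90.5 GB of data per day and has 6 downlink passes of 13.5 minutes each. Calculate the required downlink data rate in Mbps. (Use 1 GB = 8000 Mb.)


total contact time = 6 * 13.5 * 60 = 4860.0000 s
data = 90.5 GB = 724000.0000 Mb
rate = 724000.0000 / 4860.0000 = 148.9712 Mbps

148.9712 Mbps


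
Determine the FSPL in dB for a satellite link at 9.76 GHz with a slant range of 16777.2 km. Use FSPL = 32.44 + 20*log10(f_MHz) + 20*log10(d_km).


f = 9.76 GHz = 9760.0000 MHz
d = 16777.2 km
FSPL = 32.44 + 20*log10(9760.0000) + 20*log10(16777.2)
FSPL = 32.44 + 79.7890 + 84.4944
FSPL = 196.7234 dB

196.7234 dB


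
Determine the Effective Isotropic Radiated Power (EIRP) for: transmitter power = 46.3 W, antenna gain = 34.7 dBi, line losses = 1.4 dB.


Pt = 46.3 W = 16.6558 dBW
EIRP = Pt_dBW + Gt - losses = 16.6558 + 34.7 - 1.4 = 49.9558 dBW

49.9558 dBW


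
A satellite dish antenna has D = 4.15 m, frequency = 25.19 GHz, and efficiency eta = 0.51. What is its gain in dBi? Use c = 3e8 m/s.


lambda = c/f = 3e8 / 2.519e+10 = 0.01190949 m
G = eta*(pi*D/lambda)^2 = 0.51*(pi*4.15/0.01190949)^2
G = 611195.2079 (linear)
G = 10*log10(611195.2079) = 57.8618 dBi

57.8618 dBi


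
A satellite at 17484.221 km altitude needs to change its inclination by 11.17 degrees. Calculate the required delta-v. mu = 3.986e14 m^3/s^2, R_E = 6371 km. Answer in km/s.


r = 23855.2210 km = 2.3855221e+07 m
V = sqrt(mu/r) = 4087.6803 m/s
di = 11.17 deg = 0.1949533 rad
dV = 2*V*sin(di/2) = 2*4087.6803*sin(0.09747664)
dV = 795.6453 m/s = 0.7956453 km/s

0.7956 km/s


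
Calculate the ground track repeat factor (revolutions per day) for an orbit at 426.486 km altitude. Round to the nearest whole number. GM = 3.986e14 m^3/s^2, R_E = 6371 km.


r = 6.797486e+06 m
T = 2*pi*sqrt(r^3/mu) = 5577.4245 s = 92.9571 min
revs/day = 1440 / 92.9571 = 15.4910
Rounded: 15 revolutions per day

15 revolutions per day


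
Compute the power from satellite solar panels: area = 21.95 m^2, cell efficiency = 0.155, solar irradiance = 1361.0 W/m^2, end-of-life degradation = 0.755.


P = area * eta * S * degradation
P = 21.95 * 0.155 * 1361.0 * 0.755
P = 3495.9990 W

3495.9990 W


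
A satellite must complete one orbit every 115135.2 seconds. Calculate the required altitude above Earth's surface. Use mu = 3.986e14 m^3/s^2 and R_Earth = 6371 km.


T = 115135.2 s
r = (mu*T^2/(4*pi^2))^(1/3) = (3.986e14 * 115135.2^2 / (4*pi^2))^(1/3)
r = 5.1152233e+07 m = 51152.2332 km
alt = r - R_E = 51152.2332 - 6371 = 44781.2332 km

44781.2332 km


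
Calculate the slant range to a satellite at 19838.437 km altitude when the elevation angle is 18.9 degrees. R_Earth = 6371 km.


h = 19838.437 km, el = 18.9 deg
d = -R_E*sin(el) + sqrt((R_E*sin(el))^2 + 2*R_E*h + h^2)
d = -6371.0000*sin(0.3298672) + sqrt((6371.0000*0.3239174)^2 + 2*6371.0000*19838.437 + 19838.437^2)
d = 23443.2567 km

23443.2567 km


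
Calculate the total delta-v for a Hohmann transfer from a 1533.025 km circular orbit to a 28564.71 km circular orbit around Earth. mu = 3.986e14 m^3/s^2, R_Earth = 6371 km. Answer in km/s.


r1 = 7904.0250 km = 7.904025e+06 m
r2 = 34935.7100 km = 3.493571e+07 m
dv1 = sqrt(mu/r1)*(sqrt(2*r2/(r1+r2)) - 1) = 1967.8314 m/s
dv2 = sqrt(mu/r2)*(1 - sqrt(2*r1/(r1+r2))) = 1325.9305 m/s
total dv = |dv1| + |dv2| = 1967.8314 + 1325.9305 = 3293.7619 m/s = 3.2938 km/s

3.2938 km/s


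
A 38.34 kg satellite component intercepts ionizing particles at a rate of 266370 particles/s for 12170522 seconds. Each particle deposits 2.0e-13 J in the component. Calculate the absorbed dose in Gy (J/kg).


Total energy deposited = rate * time * E_per
  = 266370 * 12170522 * 2.0e-13 = 0.6483724 J
Dose = E_total / mass = 0.6483724 / 38.34
Dose = 0.01691112 Gy

0.0169 Gy


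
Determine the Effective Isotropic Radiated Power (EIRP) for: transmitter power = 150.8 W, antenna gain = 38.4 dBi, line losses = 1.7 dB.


Pt = 150.8 W = 21.7840 dBW
EIRP = Pt_dBW + Gt - losses = 21.7840 + 38.4 - 1.7 = 58.4840 dBW

58.4840 dBW


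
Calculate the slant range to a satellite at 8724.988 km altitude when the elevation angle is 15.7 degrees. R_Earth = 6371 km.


h = 8724.988 km, el = 15.7 deg
d = -R_E*sin(el) + sqrt((R_E*sin(el))^2 + 2*R_E*h + h^2)
d = -6371.0000*sin(0.2740167) + sqrt((6371.0000*0.2706004)^2 + 2*6371.0000*8724.988 + 8724.988^2)
d = 12069.8935 km

12069.8935 km


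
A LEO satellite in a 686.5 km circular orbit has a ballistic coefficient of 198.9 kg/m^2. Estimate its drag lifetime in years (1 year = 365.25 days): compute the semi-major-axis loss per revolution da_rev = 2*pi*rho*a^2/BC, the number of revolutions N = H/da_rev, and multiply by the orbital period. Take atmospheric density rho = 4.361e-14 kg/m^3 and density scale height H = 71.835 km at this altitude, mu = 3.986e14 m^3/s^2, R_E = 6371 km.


a = R_E + alt = 7057.5000 km = 7.0575e+06 m
da_rev = 2*pi*rho*a^2/BC = 2*pi*4.361e-14*(7.0575e+06)^2/198.9 = 0.0686171926 m per revolution
N = H/da_rev = 71835.0000 m / 0.0686171926 m = 1.0468951e+06 revolutions
P = 2*pi*sqrt(a^3/mu) = 5900.4828 s
lifetime = N*P = 1.0468951e+06 * 5900.4828 = 6.1771863e+09 s = 71495.2122 days
years = 71495.2122 / 365.25 = 195.7432 years

195.7432 years


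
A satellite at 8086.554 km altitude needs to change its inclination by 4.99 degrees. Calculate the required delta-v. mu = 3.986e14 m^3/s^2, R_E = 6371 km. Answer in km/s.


r = 14457.5540 km = 1.4457554e+07 m
V = sqrt(mu/r) = 5250.7487 m/s
di = 4.99 deg = 0.08709193 rad
dV = 2*V*sin(di/2) = 2*5250.7487*sin(0.04354596)
dV = 457.1533 m/s = 0.4571533 km/s

0.4572 km/s


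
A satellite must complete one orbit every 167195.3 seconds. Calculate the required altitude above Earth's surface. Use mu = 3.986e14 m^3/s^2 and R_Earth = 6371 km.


T = 167195.3 s
r = (mu*T^2/(4*pi^2))^(1/3) = (3.986e14 * 167195.3^2 / (4*pi^2))^(1/3)
r = 6.5595679e+07 m = 65595.6786 km
alt = r - R_E = 65595.6786 - 6371 = 59224.6786 km

59224.6786 km


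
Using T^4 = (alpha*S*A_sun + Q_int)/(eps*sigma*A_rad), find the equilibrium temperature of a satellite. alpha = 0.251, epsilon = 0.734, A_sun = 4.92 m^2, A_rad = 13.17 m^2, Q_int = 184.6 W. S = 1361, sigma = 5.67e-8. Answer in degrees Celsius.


Numerator = alpha*S*A_sun + Q_int = 0.251*1361*4.92 + 184.6 = 1865.3261 W
Denominator = eps*sigma*A_rad = 0.734*5.67e-8*13.17 = 5.4810643e-07 W/K^4
T^4 = 3.4032188e+09 K^4
T = 241.5308 K = -31.6192 C

-31.6192 degrees Celsius


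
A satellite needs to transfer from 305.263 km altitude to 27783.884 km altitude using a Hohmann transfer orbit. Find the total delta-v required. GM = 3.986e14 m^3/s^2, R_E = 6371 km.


r1 = 6676.2630 km = 6.676263e+06 m
r2 = 34154.8840 km = 3.4154884e+07 m
dv1 = sqrt(mu/r1)*(sqrt(2*r2/(r1+r2)) - 1) = 2267.3485 m/s
dv2 = sqrt(mu/r2)*(1 - sqrt(2*r1/(r1+r2))) = 1462.6254 m/s
total dv = |dv1| + |dv2| = 2267.3485 + 1462.6254 = 3729.9739 m/s = 3.7300 km/s

3.7300 km/s


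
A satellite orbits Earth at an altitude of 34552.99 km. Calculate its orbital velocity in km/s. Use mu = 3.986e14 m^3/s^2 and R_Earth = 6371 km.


r = R_E + alt = 6371.0 + 34552.99 = 40923.9900 km = 4.092399e+07 m
v = sqrt(mu/r) = sqrt(3.986e14 / 4.092399e+07) = 3120.8986 m/s = 3.1209 km/s

3.1209 km/s


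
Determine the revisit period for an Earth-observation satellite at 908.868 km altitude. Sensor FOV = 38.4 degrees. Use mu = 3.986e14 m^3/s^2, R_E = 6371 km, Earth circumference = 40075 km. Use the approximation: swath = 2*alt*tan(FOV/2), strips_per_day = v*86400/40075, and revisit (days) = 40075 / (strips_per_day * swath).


swath = 2*908.868*tan(0.3351032) = 633.0026 km
v = sqrt(mu/r) = 7399.5770 m/s = 7.3996 km/s
strips/day = v*86400/40075 = 7.3996*86400/40075 = 15.9532
coverage/day = strips * swath = 15.9532 * 633.0026 = 10098.4015 km
revisit = 40075 / 10098.4015 = 3.9684 days

3.9684 days


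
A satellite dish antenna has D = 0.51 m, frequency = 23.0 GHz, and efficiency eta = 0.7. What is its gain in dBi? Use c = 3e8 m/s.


lambda = c/f = 3e8 / 2.3e+10 = 0.01304348 m
G = eta*(pi*D/lambda)^2 = 0.7*(pi*0.51/0.01304348)^2
G = 10562.1249 (linear)
G = 10*log10(10562.1249) = 40.2375 dBi

40.2375 dBi


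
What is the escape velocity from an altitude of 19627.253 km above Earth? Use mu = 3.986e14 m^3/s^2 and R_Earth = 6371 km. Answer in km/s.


r = 6371.0 + 19627.253 = 25998.2530 km = 2.5998253e+07 m
v_esc = sqrt(2*mu/r) = sqrt(2*3.986e14 / 2.5998253e+07)
v_esc = 5537.4722 m/s = 5.5375 km/s

5.5375 km/s


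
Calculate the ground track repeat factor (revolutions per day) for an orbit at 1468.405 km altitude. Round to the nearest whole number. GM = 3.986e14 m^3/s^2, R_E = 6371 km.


r = 7.839405e+06 m
T = 2*pi*sqrt(r^3/mu) = 6907.7383 s = 115.1290 min
revs/day = 1440 / 115.1290 = 12.5077
Rounded: 13 revolutions per day

13 revolutions per day


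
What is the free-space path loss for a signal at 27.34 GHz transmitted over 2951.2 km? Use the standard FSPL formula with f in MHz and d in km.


f = 27.34 GHz = 27340.0000 MHz
d = 2951.2 km
FSPL = 32.44 + 20*log10(27340.0000) + 20*log10(2951.2)
FSPL = 32.44 + 88.7360 + 69.4000
FSPL = 190.5759 dB

190.5759 dB


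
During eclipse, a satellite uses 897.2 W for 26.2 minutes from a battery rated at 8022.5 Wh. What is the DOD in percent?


E_used = P * t / 60 = 897.2 * 26.2 / 60 = 391.7773 Wh
DOD = E_used / E_total * 100 = 391.7773 / 8022.5 * 100
DOD = 4.8835 %

4.8835 %


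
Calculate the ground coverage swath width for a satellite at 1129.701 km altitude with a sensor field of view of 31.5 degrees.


FOV = 31.5 deg = 0.5497787 rad
swath = 2 * alt * tan(FOV/2) = 2 * 1129.701 * tan(0.2748894)
swath = 2 * 1129.701 * 0.2820292
swath = 637.2173 km

637.2173 km


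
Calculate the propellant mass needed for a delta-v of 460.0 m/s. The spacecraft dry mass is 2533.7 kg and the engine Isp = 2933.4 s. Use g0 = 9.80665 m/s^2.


ve = Isp * g0 = 2933.4 * 9.80665 = 28766.827110 m/s
mass ratio = exp(dv/ve) = exp(460.0/28766.827110) = 1.01611918
m_prop = m_dry * (mr - 1) = 2533.7 * (1.01611918 - 1)
m_prop = 40.8412 kg

40.8412 kg


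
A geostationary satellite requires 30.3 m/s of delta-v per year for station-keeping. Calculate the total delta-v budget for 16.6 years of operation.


dV = rate * years = 30.3 * 16.6
dV = 502.9800 m/s

502.9800 m/s


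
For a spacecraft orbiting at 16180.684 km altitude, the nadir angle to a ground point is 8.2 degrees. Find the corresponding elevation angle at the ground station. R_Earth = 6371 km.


r = R_E + alt = 22551.6840 km
Law of sines in the satellite / Earth-center / ground-point triangle:
  sin(nadir)/R_E = sin(90 + el)/r  =>  cos(el) = (r/R_E)*sin(nadir)
cos(el) = (22551.6840 / 6371.0000) * sin(8.2 deg) = 0.5048694
el = arccos(0.5048694) = 59.6773 deg
(Earth-central angle = 90 - nadir - el = 22.1227 deg)

59.6773 degrees


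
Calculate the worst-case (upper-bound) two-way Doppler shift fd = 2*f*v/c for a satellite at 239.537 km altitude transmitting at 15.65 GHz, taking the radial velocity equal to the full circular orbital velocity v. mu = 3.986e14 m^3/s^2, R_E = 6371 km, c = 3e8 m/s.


r = 6.610537e+06 m
v = sqrt(mu/r) = 7765.1576 m/s (worst-case radial velocity)
f = 15.65 GHz = 1.565e+10 Hz
fd = 2*f*v/c = 2*1.565e+10*7765.1576/3.0e+08
fd = 810164.7809 Hz

810164.7809 Hz


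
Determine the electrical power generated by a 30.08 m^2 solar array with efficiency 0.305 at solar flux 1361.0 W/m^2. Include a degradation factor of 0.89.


P = area * eta * S * degradation
P = 30.08 * 0.305 * 1361.0 * 0.89
P = 11112.8590 W

11112.8590 W


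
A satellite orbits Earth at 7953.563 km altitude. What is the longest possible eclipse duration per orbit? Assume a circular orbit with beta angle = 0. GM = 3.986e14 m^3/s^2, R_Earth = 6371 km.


r = 14324.5630 km
T = 284.3689 min
Eclipse fraction = arcsin(R_E/r)/pi = arcsin(6371.0000/14324.5630)/pi
= arcsin(0.4447605)/pi = 0.1467112
Eclipse duration = 0.1467112 * 284.3689 = 41.7201 min

41.7201 minutes


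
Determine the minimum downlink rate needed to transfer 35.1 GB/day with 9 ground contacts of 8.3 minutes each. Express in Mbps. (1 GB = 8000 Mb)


total contact time = 9 * 8.3 * 60 = 4482.0000 s
data = 35.1 GB = 280800.0000 Mb
rate = 280800.0000 / 4482.0000 = 62.6506 Mbps

62.6506 Mbps


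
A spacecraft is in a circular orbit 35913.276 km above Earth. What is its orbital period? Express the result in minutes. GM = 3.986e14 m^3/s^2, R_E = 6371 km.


r = 42284.2760 km = 4.2284276e+07 m
T = 2*pi*sqrt(r^3/mu) = 2*pi*sqrt(7.5602594e+22 / 3.986e14)
T = 86532.5635 s = 1442.2094 min

1442.2094 minutes


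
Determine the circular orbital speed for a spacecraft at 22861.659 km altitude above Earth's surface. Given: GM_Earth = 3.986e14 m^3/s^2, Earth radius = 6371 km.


r = R_E + alt = 6371.0 + 22861.659 = 29232.6590 km = 2.9232659e+07 m
v = sqrt(mu/r) = sqrt(3.986e14 / 2.9232659e+07) = 3692.6189 m/s = 3.6926 km/s

3.6926 km/s


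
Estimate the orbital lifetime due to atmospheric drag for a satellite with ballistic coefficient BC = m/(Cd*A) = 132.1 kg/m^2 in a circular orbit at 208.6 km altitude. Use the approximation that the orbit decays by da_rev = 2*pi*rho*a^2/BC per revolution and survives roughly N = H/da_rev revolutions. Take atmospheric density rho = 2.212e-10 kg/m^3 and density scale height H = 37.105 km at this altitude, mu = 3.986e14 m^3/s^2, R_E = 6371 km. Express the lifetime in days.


a = R_E + alt = 6579.6000 km = 6.5796e+06 m
da_rev = 2*pi*rho*a^2/BC = 2*pi*2.212e-10*(6.5796e+06)^2/132.1 = 455.471448 m per revolution
N = H/da_rev = 37105.0000 m / 455.471448 m = 81.4650 revolutions
P = 2*pi*sqrt(a^3/mu) = 5311.4177 s
lifetime = N*P = 81.4650 * 5311.4177 = 432694.8615 s = 5.0080 days

5.0080 days


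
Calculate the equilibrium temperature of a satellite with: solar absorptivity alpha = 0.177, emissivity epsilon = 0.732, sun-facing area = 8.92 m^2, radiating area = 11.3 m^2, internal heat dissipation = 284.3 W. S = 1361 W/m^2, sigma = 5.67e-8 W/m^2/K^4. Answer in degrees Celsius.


Numerator = alpha*S*A_sun + Q_int = 0.177*1361*8.92 + 284.3 = 2433.1012 W
Denominator = eps*sigma*A_rad = 0.732*5.67e-8*11.3 = 4.6899972e-07 W/K^4
T^4 = 5.1878522e+09 K^4
T = 268.3780 K = -4.7720 C

-4.7720 degrees Celsius


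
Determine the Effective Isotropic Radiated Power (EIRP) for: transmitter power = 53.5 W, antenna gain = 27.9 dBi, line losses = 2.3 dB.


Pt = 53.5 W = 17.2835 dBW
EIRP = Pt_dBW + Gt - losses = 17.2835 + 27.9 - 2.3 = 42.8835 dBW

42.8835 dBW


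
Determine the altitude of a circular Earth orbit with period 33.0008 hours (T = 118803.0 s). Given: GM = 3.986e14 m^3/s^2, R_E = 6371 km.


T = 118803.0 s
r = (mu*T^2/(4*pi^2))^(1/3) = (3.986e14 * 118803.0^2 / (4*pi^2))^(1/3)
r = 5.2232898e+07 m = 52232.8983 km
alt = r - R_E = 52232.8983 - 6371 = 45861.8983 km

45861.8983 km


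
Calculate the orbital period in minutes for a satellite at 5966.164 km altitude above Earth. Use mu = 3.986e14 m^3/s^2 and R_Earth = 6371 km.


r = 12337.1640 km = 1.2337164e+07 m
T = 2*pi*sqrt(r^3/mu) = 2*pi*sqrt(1.8777856e+21 / 3.986e14)
T = 13637.4832 s = 227.2914 min

227.2914 minutes


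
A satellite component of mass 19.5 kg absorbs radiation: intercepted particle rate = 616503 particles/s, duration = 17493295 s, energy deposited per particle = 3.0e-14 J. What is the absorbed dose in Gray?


Total energy deposited = rate * time * E_per
  = 616503 * 17493295 * 3.0e-14 = 0.3235401 J
Dose = E_total / mass = 0.3235401 / 19.5
Dose = 0.0165918 Gy

0.0166 Gy


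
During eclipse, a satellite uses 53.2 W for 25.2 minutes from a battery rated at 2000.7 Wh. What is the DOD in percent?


E_used = P * t / 60 = 53.2 * 25.2 / 60 = 22.3440 Wh
DOD = E_used / E_total * 100 = 22.3440 / 2000.7 * 100
DOD = 1.1168 %

1.1168 %


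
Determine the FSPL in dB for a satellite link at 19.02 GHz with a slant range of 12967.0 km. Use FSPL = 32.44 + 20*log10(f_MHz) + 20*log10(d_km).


f = 19.02 GHz = 19020.0000 MHz
d = 12967.0 km
FSPL = 32.44 + 20*log10(19020.0000) + 20*log10(12967.0)
FSPL = 32.44 + 85.5842 + 82.2568
FSPL = 200.2810 dB

200.2810 dB


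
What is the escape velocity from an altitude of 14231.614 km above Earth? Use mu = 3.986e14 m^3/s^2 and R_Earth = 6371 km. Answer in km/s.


r = 6371.0 + 14231.614 = 20602.6140 km = 2.0602614e+07 m
v_esc = sqrt(2*mu/r) = sqrt(2*3.986e14 / 2.0602614e+07)
v_esc = 6220.4597 m/s = 6.2205 km/s

6.2205 km/s


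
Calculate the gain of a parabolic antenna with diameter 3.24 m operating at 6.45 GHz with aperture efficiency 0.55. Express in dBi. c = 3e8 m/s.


lambda = c/f = 3e8 / 6.45e+09 = 0.04651163 m
G = eta*(pi*D/lambda)^2 = 0.55*(pi*3.24/0.04651163)^2
G = 26340.8251 (linear)
G = 10*log10(26340.8251) = 44.2063 dBi

44.2063 dBi


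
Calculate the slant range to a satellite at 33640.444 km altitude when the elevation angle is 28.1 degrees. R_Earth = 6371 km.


h = 33640.444 km, el = 28.1 deg
d = -R_E*sin(el) + sqrt((R_E*sin(el))^2 + 2*R_E*h + h^2)
d = -6371.0000*sin(0.4904375) + sqrt((6371.0000*0.4710119)^2 + 2*6371.0000*33640.444 + 33640.444^2)
d = 36613.9648 km

36613.9648 km


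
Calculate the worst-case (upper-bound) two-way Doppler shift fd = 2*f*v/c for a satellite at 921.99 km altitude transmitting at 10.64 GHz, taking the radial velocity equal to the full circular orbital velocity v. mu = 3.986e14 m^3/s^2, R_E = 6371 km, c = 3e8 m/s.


r = 7.29299e+06 m
v = sqrt(mu/r) = 7392.9171 m/s (worst-case radial velocity)
f = 10.64 GHz = 1.064e+10 Hz
fd = 2*f*v/c = 2*1.064e+10*7392.9171/3.0e+08
fd = 524404.2552 Hz

524404.2552 Hz


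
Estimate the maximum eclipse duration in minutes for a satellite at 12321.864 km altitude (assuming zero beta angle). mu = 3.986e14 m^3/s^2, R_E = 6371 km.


r = 18692.8640 km
T = 423.9101 min
Eclipse fraction = arcsin(R_E/r)/pi = arcsin(6371.0000/18692.8640)/pi
= arcsin(0.3408252)/pi = 0.1107064
Eclipse duration = 0.1107064 * 423.9101 = 46.9296 min

46.9296 minutes


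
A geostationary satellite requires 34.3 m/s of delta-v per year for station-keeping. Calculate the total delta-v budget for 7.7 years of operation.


dV = rate * years = 34.3 * 7.7
dV = 264.1100 m/s

264.1100 m/s


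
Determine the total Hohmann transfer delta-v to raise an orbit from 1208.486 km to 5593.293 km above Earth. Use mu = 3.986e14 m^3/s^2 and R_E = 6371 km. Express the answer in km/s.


r1 = 7579.4860 km = 7.579486e+06 m
r2 = 11964.2930 km = 1.1964293e+07 m
dv1 = sqrt(mu/r1)*(sqrt(2*r2/(r1+r2)) - 1) = 772.3742 m/s
dv2 = sqrt(mu/r2)*(1 - sqrt(2*r1/(r1+r2))) = 688.5672 m/s
total dv = |dv1| + |dv2| = 772.3742 + 688.5672 = 1460.9414 m/s = 1.4609 km/s

1.4609 km/s


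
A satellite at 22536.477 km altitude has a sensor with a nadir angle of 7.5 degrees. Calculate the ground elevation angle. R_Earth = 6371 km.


r = R_E + alt = 28907.4770 km
Law of sines in the satellite / Earth-center / ground-point triangle:
  sin(nadir)/R_E = sin(90 + el)/r  =>  cos(el) = (r/R_E)*sin(nadir)
cos(el) = (28907.4770 / 6371.0000) * sin(7.5 deg) = 0.5922434
el = arccos(0.5922434) = 53.6836 deg
(Earth-central angle = 90 - nadir - el = 28.8164 deg)

53.6836 degrees


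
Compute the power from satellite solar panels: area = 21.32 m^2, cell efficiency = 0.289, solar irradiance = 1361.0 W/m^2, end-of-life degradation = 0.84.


P = area * eta * S * degradation
P = 21.32 * 0.289 * 1361.0 * 0.84
P = 7044.0504 W

7044.0504 W


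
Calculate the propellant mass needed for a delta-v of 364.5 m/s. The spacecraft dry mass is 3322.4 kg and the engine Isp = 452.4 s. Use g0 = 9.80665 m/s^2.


ve = Isp * g0 = 452.4 * 9.80665 = 4436.528460 m/s
mass ratio = exp(dv/ve) = exp(364.5/4436.528460) = 1.08562823
m_prop = m_dry * (mr - 1) = 3322.4 * (1.08562823 - 1)
m_prop = 284.4912 kg

284.4912 kg


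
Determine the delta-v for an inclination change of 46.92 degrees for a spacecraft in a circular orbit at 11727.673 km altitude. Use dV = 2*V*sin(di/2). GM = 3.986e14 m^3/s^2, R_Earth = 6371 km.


r = 18098.6730 km = 1.8098673e+07 m
V = sqrt(mu/r) = 4692.9430 m/s
di = 46.92 deg = 0.8189085 rad
dV = 2*V*sin(di/2) = 2*4692.9430*sin(0.4094542)
dV = 3736.6033 m/s = 3.7366 km/s

3.7366 km/s


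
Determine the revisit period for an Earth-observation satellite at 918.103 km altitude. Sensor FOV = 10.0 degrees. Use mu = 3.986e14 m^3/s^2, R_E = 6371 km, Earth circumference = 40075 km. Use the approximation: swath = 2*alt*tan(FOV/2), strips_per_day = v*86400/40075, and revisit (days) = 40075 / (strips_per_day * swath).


swath = 2*918.103*tan(0.08726646) = 160.6472 km
v = sqrt(mu/r) = 7394.8880 m/s = 7.3949 km/s
strips/day = v*86400/40075 = 7.3949*86400/40075 = 15.9431
coverage/day = strips * swath = 15.9431 * 160.6472 = 2561.2089 km
revisit = 40075 / 2561.2089 = 15.6469 days

15.6469 days


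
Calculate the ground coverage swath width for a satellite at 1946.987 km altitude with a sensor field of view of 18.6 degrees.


FOV = 18.6 deg = 0.3246312 rad
swath = 2 * alt * tan(FOV/2) = 2 * 1946.987 * tan(0.1623156)
swath = 2 * 1946.987 * 0.1637563
swath = 637.6627 km

637.6627 km


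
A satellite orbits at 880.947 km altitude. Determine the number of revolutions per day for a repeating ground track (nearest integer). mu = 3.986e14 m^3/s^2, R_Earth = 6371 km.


r = 7.251947e+06 m
T = 2*pi*sqrt(r^3/mu) = 6146.0085 s = 102.4335 min
revs/day = 1440 / 102.4335 = 14.0579
Rounded: 14 revolutions per day

14 revolutions per day


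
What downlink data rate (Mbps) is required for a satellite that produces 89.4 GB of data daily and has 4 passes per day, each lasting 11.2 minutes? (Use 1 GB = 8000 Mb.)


total contact time = 4 * 11.2 * 60 = 2688.0000 s
data = 89.4 GB = 715200.0000 Mb
rate = 715200.0000 / 2688.0000 = 266.0714 Mbps

266.0714 Mbps


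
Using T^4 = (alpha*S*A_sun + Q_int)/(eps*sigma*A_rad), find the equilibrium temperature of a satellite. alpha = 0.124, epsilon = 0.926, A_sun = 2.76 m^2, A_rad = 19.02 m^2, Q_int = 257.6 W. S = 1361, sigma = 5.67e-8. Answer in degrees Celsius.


Numerator = alpha*S*A_sun + Q_int = 0.124*1361*2.76 + 257.6 = 723.3886 W
Denominator = eps*sigma*A_rad = 0.926*5.67e-8*19.02 = 9.9862988e-07 W/K^4
T^4 = 7.2438113e+08 K^4
T = 164.0559 K = -109.0941 C

-109.0941 degrees Celsius
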